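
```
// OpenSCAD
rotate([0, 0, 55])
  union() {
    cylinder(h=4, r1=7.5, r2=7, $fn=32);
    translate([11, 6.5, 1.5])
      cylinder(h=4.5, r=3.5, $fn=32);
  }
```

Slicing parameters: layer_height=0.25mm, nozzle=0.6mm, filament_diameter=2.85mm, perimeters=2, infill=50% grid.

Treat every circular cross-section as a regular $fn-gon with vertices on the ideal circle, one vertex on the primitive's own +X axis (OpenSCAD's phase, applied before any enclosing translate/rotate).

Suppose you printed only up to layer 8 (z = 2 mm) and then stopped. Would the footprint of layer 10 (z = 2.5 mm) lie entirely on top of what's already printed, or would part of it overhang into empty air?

entirely on top

Compare the two slices. At z = 2: the cone: at t=0.500 of its height the radius interpolates to r₁+(r₂−r₁)t = 7.250, giving a regular 32-gon of that circumradius (area = (32/2)·7.250²·sin(360°/32) = 164.07 mm²); the r=3.5 cylinder at (11, 6.5) contributes a regular 32-gon of circumradius 3.5 (area = (32/2)·3.500²·sin(360°/32) = 38.24 mm²); Combining (union): the 2 present regions are separate (no shared area or edge), so areas and boundary lengths simply add and each stays a separate island — area = 202.31 mm²; (whole slice rotated 55° about Z — lengths, areas and connectivity unchanged). At z = 2.5: the cone contributes a regular 32-gon of circumradius 7.188 (interpolated between r1=7.5 and r2=7 at t=0.625) (area = (32/2)·7.188²·sin(360°/32) = 161.25 mm²); the r=3.5 cylinder at (11, 6.5) contributes a regular 32-gon of circumradius 3.5 (area = (32/2)·3.500²·sin(360°/32) = 38.24 mm²); Taking the union: the 2 present regions are separate (no shared area or edge), so areas and boundary lengths simply add and each stays a separate island — area = 199.49 mm²; (whole slice rotated 55° about Z — lengths, areas and connectivity unchanged). Checking containment: the cross-section at z = 2.5 is a subset of the cross-section at z = 2.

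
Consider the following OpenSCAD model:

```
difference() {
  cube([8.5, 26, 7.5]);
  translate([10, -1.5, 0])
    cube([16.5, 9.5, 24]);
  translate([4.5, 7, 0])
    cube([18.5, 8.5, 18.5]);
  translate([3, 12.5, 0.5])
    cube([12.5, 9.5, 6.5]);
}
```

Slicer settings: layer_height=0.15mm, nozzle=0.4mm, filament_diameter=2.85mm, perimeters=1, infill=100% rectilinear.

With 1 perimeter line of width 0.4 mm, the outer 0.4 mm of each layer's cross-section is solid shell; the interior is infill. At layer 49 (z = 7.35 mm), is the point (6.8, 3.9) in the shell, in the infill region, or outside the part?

infill

At z = 7.35 mm: the 8.5×26 cube contributes its full rectangle; the cube at (10, -1.5) is present — its section is the full 16.5×9.5 rectangle; the cube at (4.5, 7) is present — its section is the full 18.5×8.5 rectangle; the cube at (3, 12.5) does not reach this height (z outside [0.5, 7]); Subtracting the remaining from the first: starting from the 8.5×26 cube, the 16.5×9.5 cube at (10, -1.5) misses the remaining region (no effect); the 18.5×8.5 cube at (4.5, 7) partially overlaps it — only the 34.00 mm² overlap (of its 157.25 mm²) is removed, clipping the outline — 1 connected region. Overall, the cross-section is a single solid region. The nearest boundary edge runs (8.50, 7.00)→(8.50, 0.00); distance from the point to it = 1.70 mm. The point is inside the cross-section and 1.70 mm from the nearest boundary — more than the 0.4 mm shell width (1 × 0.4), so it's in the infill interior.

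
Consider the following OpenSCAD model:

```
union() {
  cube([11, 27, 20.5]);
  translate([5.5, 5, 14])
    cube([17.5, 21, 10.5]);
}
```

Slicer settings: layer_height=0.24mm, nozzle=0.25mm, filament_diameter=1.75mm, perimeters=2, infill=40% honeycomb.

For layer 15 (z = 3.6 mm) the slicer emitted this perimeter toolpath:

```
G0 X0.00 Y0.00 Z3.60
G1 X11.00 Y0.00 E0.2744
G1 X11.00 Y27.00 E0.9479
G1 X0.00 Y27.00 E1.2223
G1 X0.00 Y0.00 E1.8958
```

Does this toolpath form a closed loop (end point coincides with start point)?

yes

Start point (G0): (0.00, 0.00). End point (last G1): the path returns to the start — closed.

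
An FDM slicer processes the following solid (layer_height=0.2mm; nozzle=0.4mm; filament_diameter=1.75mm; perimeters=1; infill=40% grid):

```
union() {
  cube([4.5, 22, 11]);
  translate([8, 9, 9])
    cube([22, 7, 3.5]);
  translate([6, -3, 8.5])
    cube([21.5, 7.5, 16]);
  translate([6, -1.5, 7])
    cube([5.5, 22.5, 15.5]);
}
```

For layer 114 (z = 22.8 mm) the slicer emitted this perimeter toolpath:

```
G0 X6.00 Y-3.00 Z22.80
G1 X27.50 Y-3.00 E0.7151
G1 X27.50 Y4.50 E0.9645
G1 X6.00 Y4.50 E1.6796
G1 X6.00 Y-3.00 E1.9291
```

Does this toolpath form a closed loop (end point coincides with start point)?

yes

Start point (G0): (6.00, -3.00). End point (last G1): the path returns to the start — closed.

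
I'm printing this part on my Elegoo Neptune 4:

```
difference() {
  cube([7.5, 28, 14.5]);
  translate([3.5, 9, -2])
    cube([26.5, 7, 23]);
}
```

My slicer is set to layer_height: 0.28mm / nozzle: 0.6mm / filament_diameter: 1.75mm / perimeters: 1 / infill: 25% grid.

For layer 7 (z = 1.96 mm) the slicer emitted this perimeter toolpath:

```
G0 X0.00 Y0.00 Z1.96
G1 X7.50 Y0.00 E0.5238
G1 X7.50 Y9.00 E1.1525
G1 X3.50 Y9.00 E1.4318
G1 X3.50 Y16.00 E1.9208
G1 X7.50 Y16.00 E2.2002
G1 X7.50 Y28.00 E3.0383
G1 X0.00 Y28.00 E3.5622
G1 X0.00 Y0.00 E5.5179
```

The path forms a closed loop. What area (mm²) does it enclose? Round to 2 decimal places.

Apply the shoelace formula to the sequence of (X, Y) vertices; enclosed area = 182.00 mm².

182.00 mm²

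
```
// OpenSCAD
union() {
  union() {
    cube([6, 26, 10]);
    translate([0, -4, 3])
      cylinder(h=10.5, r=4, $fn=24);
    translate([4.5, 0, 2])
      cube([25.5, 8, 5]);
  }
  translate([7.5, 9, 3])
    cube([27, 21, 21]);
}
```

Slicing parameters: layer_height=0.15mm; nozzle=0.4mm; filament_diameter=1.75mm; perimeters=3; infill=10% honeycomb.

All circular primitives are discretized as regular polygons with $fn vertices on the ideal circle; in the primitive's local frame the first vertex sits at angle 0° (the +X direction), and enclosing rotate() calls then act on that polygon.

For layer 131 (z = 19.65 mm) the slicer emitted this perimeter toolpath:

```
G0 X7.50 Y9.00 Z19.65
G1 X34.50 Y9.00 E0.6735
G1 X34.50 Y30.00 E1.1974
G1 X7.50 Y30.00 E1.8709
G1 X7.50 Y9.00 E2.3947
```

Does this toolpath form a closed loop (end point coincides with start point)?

yes

Start point (G0): (7.50, 9.00). End point (last G1): the path returns to the start — closed.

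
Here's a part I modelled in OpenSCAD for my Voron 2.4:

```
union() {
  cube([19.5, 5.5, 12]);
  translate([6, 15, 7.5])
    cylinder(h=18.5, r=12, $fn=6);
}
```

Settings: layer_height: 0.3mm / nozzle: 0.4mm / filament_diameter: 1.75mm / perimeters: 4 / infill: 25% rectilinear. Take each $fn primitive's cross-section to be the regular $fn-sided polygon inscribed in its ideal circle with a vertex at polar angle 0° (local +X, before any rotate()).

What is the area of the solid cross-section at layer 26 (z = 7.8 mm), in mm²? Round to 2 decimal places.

At z = 7.8 mm: the cube (footprint 19.5×5.5) is included at this height (area 107.25 mm²); the r=12 cylinder at (6, 15) contributes a regular 6-gon of circumradius 12 (area = (6/2)·12.000²·sin(360°/6) = 374.12 mm²); Combining (union): the regions partially overlap — summed areas 481.37 mm² minus the doubly-counted overlap 10.94 mm² gives 470.44 mm² — area = 470.44 mm². Overall, the cross-section is a single solid region. Net area = 470.44 mm².

470.44 mm²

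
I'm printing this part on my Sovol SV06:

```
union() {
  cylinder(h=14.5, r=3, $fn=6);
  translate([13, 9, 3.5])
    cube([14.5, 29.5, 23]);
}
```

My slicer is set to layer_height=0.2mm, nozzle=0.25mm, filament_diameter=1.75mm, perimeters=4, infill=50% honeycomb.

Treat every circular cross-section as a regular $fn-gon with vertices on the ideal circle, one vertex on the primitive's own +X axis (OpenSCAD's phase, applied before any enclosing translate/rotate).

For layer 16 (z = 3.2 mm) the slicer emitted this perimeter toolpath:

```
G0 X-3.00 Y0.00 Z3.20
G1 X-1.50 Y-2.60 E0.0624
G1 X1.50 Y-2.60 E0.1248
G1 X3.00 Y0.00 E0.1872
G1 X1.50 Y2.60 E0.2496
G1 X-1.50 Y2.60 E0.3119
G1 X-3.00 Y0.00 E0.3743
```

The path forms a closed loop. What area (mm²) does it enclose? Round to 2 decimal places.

Apply the shoelace formula to the sequence of (X, Y) vertices; enclosed area = 23.40 mm².

23.40 mm²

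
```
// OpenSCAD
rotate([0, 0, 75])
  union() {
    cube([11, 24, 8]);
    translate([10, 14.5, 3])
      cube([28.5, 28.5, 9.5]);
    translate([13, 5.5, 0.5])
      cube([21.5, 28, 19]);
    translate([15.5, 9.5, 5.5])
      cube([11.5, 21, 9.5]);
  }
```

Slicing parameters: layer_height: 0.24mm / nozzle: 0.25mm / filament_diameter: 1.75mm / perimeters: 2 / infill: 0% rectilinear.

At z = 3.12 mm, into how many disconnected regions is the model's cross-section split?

At z = 3.12 mm: the cube is present — its section is the full 11×24 rectangle; the 28.5×28.5 cube at (10, 14.5) contributes its full rectangle; the cube at (13, 5.5) is present — its section is the full 21.5×28 rectangle; the cube at (15.5, 9.5) does not reach this height (z outside [5.5, 15]); Taking the union: the regions partially overlap (shared area 418.00 mm²), so overlapping operands fuse into one piece — 1 connected region; (rotated 75° about Z; rotation is an isometry so areas/perimeters/island counts are preserved). The result has 1 disconnected region.

1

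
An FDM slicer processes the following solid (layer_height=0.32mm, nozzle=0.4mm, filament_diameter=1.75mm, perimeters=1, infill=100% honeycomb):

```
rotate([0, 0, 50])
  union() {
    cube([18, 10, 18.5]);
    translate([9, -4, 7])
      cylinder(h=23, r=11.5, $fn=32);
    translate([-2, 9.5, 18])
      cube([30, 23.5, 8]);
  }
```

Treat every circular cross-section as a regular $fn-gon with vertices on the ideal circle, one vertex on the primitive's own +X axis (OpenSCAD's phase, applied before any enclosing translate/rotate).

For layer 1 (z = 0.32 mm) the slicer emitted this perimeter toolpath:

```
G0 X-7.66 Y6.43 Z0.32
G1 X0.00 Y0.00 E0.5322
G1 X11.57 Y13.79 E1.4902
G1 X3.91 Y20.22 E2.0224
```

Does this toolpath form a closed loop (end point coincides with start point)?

no

Start point (G0): (-7.66, 6.43). End point (last G1): the path does not return to the start — open.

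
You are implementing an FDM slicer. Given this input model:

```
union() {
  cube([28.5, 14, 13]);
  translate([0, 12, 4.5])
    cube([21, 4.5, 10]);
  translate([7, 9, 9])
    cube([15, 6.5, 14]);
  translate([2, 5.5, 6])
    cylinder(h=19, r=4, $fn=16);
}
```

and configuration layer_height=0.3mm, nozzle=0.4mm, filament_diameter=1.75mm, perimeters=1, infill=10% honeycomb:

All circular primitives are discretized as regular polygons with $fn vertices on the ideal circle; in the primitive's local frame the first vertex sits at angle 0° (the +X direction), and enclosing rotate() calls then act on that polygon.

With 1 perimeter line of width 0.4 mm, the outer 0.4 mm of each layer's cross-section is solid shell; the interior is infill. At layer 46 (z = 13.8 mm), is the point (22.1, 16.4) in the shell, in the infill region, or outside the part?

At z = 13.8 mm: the cube is absent (z outside [0, 13]); the cube at (0, 12) (footprint 21×4.5) is included at this height; the cube at (7, 9) (footprint 15×6.5) is included at this height; the r=4 cylinder at (2, 5.5) gives a regular 16-gon of circumradius 4 (constant along its height); Combining (union): the regions partially overlap (shared area 49.00 mm²), so overlapping operands fuse into one piece — 2 connected regions. Overall, the cross-section has 2 separate islands. The nearest boundary edge runs (21.00, 15.50)→(22.00, 15.50); distance from the point to it = 0.91 mm. The point is not inside any of the regions above, so it lies outside the cross-section (0.91 mm from the nearest boundary).

outside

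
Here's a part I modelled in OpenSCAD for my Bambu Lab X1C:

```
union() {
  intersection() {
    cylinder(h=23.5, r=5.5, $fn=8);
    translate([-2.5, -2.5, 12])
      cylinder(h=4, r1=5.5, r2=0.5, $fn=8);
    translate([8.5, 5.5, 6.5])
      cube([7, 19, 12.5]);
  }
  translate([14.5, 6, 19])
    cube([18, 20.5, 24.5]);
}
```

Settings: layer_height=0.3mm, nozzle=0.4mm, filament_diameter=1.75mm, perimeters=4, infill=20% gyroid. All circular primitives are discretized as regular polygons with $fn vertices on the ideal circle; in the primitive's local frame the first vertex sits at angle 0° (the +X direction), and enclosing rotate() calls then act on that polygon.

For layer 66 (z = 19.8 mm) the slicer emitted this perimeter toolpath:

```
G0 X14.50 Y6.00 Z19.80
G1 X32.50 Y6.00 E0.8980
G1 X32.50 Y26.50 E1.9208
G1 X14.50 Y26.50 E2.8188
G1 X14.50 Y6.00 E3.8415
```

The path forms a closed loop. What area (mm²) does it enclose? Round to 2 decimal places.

369.00 mm²

Apply the shoelace formula to the sequence of (X, Y) vertices; enclosed area = 369.00 mm².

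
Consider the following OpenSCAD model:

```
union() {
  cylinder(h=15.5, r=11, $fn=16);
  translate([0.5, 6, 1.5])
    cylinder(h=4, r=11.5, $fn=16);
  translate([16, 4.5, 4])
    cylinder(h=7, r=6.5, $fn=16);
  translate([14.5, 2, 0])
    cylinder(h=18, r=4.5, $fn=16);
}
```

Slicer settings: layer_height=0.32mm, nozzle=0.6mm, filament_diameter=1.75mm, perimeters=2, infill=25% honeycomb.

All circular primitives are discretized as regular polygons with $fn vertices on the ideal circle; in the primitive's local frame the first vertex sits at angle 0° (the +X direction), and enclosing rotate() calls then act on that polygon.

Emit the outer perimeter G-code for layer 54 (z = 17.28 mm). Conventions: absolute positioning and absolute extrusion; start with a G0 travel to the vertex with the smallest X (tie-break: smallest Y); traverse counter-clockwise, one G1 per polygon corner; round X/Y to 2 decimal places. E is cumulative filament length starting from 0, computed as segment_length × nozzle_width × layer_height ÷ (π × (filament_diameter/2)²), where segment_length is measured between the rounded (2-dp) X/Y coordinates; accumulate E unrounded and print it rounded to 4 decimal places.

At z = 17.28 mm: the cylinder does not reach this height (z outside [0, 15.5]); the cylinder at (0.5, 6) is not intersected at this z (z outside [1.5, 5.5]); the cylinder at (16, 4.5) is absent (z outside [4, 11]); the r=4.5 cylinder at (14.5, 2) contributes a regular 16-gon of circumradius 4.5; Taking the union: only the r=4.5 cylinder at (14.5, 2) is present, so the union is just that shape — 1 connected region. The outline is a single polygon with 16 vertices. Extrusion per mm of travel: 0.6 × 0.32 / (π × 0.875²) = 0.079824. Accumulating E over each segment gives final E = 2.2425.

G0 X10.00 Y2.00 Z17.28
G1 X10.34 Y0.28 E0.1400
G1 X11.32 Y-1.18 E0.2803
G1 X12.78 Y-2.16 E0.4207
G1 X14.50 Y-2.50 E0.5606
G1 X16.22 Y-2.16 E0.7006
G1 X17.68 Y-1.18 E0.8410
G1 X18.66 Y0.28 E0.9813
G1 X19.00 Y2.00 E1.1213
G1 X18.66 Y3.72 E1.2612
G1 X17.68 Y5.18 E1.4016
G1 X16.22 Y6.16 E1.5420
G1 X14.50 Y6.50 E1.6819
G1 X12.78 Y6.16 E1.8219
G1 X11.32 Y5.18 E1.9622
G1 X10.34 Y3.72 E2.1026
G1 X10.00 Y2.00 E2.2425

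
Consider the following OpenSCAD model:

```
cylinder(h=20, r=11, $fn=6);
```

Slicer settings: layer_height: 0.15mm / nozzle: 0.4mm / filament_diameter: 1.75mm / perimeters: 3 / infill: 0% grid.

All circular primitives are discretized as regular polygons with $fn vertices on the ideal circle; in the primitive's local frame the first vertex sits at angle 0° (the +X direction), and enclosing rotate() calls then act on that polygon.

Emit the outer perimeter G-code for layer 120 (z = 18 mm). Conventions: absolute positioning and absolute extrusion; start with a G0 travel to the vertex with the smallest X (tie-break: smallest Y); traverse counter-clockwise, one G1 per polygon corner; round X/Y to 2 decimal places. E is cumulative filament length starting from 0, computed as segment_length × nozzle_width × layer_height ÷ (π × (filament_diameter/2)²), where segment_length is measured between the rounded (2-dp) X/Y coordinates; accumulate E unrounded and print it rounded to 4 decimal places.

G0 X-11.00 Y0.00 Z18.00
G1 X-5.50 Y-9.53 E0.2745
G1 X5.50 Y-9.53 E0.5489
G1 X11.00 Y0.00 E0.8233
G1 X5.50 Y9.53 E1.0978
G1 X-5.50 Y9.53 E1.3722
G1 X-11.00 Y0.00 E1.6467

At z = 18 mm: the cylinder: section is a regular 6-gon, circumradius r=11. The outline is a single polygon with 6 vertices. Extrusion per mm of travel: 0.4 × 0.15 / (π × 0.875²) = 0.024945. Accumulating E over each segment gives final E = 1.6467.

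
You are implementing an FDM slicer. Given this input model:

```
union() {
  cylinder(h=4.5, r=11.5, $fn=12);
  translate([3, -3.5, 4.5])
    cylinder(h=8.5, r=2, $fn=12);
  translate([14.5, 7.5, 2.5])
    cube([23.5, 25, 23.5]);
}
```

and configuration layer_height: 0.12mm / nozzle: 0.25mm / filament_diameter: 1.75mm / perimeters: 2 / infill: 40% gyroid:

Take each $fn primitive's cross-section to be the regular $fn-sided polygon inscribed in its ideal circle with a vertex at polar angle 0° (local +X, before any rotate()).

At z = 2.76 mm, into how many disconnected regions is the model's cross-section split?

At z = 2.76 mm: the cylinder: section is a regular 12-gon, circumradius r=11.5; the cylinder at (3, -3.5) is absent (z outside [4.5, 13]); the cube at (14.5, 7.5) is present — its section is the full 23.5×25 rectangle; Combining (union): the 2 present regions are separate (no shared area or edge), so areas and boundary lengths simply add and each stays a separate island — 2 connected regions. The result has 2 disconnected regions.

2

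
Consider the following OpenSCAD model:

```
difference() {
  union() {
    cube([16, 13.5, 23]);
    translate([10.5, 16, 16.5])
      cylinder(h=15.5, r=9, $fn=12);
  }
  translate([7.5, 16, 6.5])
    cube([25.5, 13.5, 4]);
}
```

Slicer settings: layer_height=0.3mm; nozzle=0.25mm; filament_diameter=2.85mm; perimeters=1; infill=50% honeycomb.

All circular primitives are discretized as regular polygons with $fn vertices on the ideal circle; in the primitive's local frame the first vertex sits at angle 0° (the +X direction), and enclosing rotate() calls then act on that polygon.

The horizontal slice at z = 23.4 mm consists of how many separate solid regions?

At z = 23.4 mm: the cube does not reach this height (z outside [0, 23]); the r=9 cylinder at (10.5, 16) contributes a regular 12-gon of circumradius 9; Combining (union): only the r=9 cylinder at (10.5, 16) is present, so the union is just that shape — 1 connected region; the cube at (7.5, 16) is absent (z outside [6.5, 10.5]); Subtracting the remaining from the first: none of the subtracted shapes is present at this height, so that combined region is unchanged — 1 connected region. The result has 1 disconnected region.

1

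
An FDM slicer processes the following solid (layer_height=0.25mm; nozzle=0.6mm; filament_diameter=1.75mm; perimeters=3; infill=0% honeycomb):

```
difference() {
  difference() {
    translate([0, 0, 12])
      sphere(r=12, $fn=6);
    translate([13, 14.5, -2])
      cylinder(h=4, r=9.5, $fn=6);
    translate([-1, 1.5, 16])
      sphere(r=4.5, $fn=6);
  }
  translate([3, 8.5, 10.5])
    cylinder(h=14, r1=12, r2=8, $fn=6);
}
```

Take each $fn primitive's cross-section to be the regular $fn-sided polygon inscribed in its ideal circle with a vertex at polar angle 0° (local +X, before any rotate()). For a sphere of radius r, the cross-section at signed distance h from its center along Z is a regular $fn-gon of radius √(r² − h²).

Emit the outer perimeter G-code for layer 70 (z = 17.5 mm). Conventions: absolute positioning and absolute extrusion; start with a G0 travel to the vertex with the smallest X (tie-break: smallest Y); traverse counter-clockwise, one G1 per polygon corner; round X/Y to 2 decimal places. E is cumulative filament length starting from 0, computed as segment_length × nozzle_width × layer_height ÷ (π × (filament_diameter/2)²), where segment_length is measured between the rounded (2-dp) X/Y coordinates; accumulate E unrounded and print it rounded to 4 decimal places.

G0 X-10.67 Y0.00 Z17.50
G1 X-5.33 Y-9.24 E0.6655
G1 X5.33 Y-9.24 E1.3303
G1 X10.67 Y0.00 E1.9959
G1 X9.38 Y2.23 E2.1565
G1 X8.00 Y-0.16 E2.3286
G1 X2.28 Y-0.16 E2.6854
G1 X1.12 Y-2.17 E2.8301
G1 X-3.12 Y-2.17 E3.0945
G1 X-5.24 Y1.50 E3.3588
G1 X-4.10 Y3.48 E3.5013
G1 X-6.38 Y7.42 E3.7852
G1 X-10.67 Y0.00 E4.3197

At z = 17.5 mm: the r=12 sphere contributes a regular 6-gon of circumradius √(12²−5.5²) = 10.665; the cylinder at (13, 14.5) is not intersected at this z (z outside [-2, 2]); the sphere at (-1, 1.5): section is a regular 6-gon, circumradius = √(r²−h²) = √(4.5²−1.5²) = 4.243; Taking the first minus the rest: starting from the r=12 sphere, the r=4.5 sphere at (-1, 1.5) lies wholly inside it (removes its full 46.77 mm² and its 25.46 mm outline becomes a hole wall) — 1 connected region with 1 hole; the cone at (3, 8.5) contributes a regular 6-gon of circumradius 10.000 (interpolated between r1=12 and r2=8 at t=0.500); Taking the first minus the rest: starting from the result so far, the cone at (3, 8.5) partially overlaps it — only the 84.87 mm² overlap (of its 259.81 mm²) is removed, clipping the outline — 1 connected region. The outline is a single polygon with 12 vertices. Extrusion per mm of travel: 0.6 × 0.25 / (π × 0.875²) = 0.062363. Accumulating E over each segment gives final E = 4.3197.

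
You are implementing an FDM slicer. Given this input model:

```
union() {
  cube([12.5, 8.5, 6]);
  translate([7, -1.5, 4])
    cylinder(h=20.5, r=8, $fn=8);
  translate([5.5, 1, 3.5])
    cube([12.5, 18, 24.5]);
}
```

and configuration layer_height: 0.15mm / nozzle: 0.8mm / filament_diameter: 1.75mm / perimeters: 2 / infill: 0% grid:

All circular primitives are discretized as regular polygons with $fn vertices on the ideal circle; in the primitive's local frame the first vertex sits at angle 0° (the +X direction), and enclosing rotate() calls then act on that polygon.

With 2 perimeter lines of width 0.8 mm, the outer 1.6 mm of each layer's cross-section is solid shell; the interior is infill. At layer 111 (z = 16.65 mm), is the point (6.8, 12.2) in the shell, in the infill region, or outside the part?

At z = 16.65 mm: the cube does not reach this height (z outside [0, 6]); the cylinder at (7, -1.5): section is a regular 8-gon, circumradius r=8; the cube at (5.5, 1) is present — its section is the full 12.5×18 rectangle; Combining (union): the regions partially overlap (shared area 34.33 mm²), so overlapping operands fuse into one piece — 1 connected region. Overall, the cross-section is a single solid region. The nearest boundary edge runs (5.50, 5.88)→(5.50, 19.00); distance from the point to it = 1.30 mm. The point is inside the cross-section, 1.30 mm from the nearest boundary — within the 1.6 mm shell band (2 × 0.8).

shell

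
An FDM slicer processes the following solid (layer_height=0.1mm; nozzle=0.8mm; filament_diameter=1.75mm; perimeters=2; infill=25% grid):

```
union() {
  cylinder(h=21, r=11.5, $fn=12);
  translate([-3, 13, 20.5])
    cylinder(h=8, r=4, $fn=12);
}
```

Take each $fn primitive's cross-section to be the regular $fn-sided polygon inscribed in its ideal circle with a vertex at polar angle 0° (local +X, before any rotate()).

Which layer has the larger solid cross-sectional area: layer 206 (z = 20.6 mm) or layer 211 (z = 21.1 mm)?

layer 206 (z = 20.6 mm)

Layer 206 (z = 20.6): the r=11.5 cylinder contributes a regular 12-gon of circumradius 11.5 (area = (12/2)·11.500²·sin(360°/12) = 396.75 mm²); the cylinder at (-3, 13): section is a regular 12-gon, circumradius r=4 (area = (12/2)·4.000²·sin(360°/12) = 48.00 mm²); Taking the union: the regions partially overlap — summed areas 444.75 mm² minus the doubly-counted overlap 7.53 mm² gives 437.22 mm² — area = 437.22 mm². So its area = 437.22 mm². Layer 211 (z = 21.1): the cylinder does not reach this height (z outside [0, 21]); the r=4 cylinder at (-3, 13) contributes a regular 12-gon of circumradius 4 (area = (12/2)·4.000²·sin(360°/12) = 48.00 mm²); Combining (union): only the r=4 cylinder at (-3, 13) is present, so the union is just that shape — area = 48.00 mm². So its area = 48.00 mm². Layer 206 is larger (437.22 vs 48.00 mm²).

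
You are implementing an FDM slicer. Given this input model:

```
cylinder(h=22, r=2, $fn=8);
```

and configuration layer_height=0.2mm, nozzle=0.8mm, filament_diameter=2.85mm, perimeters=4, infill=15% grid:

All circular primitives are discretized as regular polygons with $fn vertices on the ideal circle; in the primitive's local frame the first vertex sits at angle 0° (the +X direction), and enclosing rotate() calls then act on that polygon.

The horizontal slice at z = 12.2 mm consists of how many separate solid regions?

1

At z = 12.2 mm: the cylinder: section is a regular 8-gon, circumradius r=2. The result has 1 disconnected region.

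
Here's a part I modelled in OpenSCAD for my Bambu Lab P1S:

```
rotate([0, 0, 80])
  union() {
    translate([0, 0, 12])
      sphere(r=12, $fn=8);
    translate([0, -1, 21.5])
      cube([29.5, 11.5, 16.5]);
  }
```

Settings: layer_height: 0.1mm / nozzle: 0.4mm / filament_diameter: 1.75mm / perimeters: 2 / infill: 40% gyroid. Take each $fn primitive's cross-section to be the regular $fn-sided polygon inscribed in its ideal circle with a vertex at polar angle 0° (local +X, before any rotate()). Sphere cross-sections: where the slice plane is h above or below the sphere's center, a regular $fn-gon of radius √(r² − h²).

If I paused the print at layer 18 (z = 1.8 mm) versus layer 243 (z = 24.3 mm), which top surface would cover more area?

layer 243 (z = 24.3 mm)

Layer 18 (z = 1.8): the r=12 sphere slices to a regular 8-gon of circumradius 6.321 (√(r²−h²) with h=10.2 from center) (area = (8/2)·6.321²·sin(360°/8) = 113.02 mm²); the cube at (0, -1) is not intersected at this z (z outside [21.5, 38]); Combining (union): only the r=12 sphere is present, so the union is just that shape — area = 113.02 mm²; (whole slice rotated 80° about Z — lengths, areas and connectivity unchanged). So its area = 113.02 mm². Layer 243 (z = 24.3): the sphere is absent (|z−center|=12.300 > r=12); the cube at (0, -1) (footprint 29.5×11.5) is included at this height (area 339.25 mm²); Taking the union: only the 29.5×11.5 cube at (0, -1) is present, so the union is just that shape — area = 339.25 mm²; (whole slice rotated 80° about Z — lengths, areas and connectivity unchanged). So its area = 339.25 mm². Layer 243 is larger (339.25 vs 113.02 mm²).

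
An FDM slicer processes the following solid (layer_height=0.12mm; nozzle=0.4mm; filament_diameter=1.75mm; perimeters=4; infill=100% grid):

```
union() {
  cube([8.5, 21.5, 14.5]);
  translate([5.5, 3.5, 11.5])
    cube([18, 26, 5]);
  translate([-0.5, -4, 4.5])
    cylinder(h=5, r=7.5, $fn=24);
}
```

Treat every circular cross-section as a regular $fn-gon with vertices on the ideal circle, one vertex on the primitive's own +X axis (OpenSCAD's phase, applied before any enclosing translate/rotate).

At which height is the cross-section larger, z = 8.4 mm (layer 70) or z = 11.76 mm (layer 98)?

layer 98 (z = 11.76 mm)

Layer 70 (z = 8.4): the cube (footprint 8.5×21.5) is included at this height (area 182.75 mm²); the cube at (5.5, 3.5) does not reach this height (z outside [11.5, 16.5]); the cylinder at (-0.5, -4): section is a regular 24-gon, circumradius r=7.5 (area = (24/2)·7.500²·sin(360°/24) = 174.70 mm²); Taking the union: the regions partially overlap — summed areas 357.45 mm² minus the doubly-counted overlap 13.61 mm² gives 343.85 mm² — area = 343.85 mm². So its area = 343.85 mm². Layer 98 (z = 11.76): the cube is present — its section is the full 8.5×21.5 rectangle (area 182.75 mm²); the 18×26 cube at (5.5, 3.5) contributes its full rectangle (area 468.00 mm²); the cylinder at (-0.5, -4) is not intersected at this z (z outside [4.5, 9.5]); Merging all regions: the regions partially overlap — summed areas 650.75 mm² minus the doubly-counted overlap 54.00 mm² gives 596.75 mm² — area = 596.75 mm². So its area = 596.75 mm². Layer 98 is larger (596.75 vs 343.85 mm²).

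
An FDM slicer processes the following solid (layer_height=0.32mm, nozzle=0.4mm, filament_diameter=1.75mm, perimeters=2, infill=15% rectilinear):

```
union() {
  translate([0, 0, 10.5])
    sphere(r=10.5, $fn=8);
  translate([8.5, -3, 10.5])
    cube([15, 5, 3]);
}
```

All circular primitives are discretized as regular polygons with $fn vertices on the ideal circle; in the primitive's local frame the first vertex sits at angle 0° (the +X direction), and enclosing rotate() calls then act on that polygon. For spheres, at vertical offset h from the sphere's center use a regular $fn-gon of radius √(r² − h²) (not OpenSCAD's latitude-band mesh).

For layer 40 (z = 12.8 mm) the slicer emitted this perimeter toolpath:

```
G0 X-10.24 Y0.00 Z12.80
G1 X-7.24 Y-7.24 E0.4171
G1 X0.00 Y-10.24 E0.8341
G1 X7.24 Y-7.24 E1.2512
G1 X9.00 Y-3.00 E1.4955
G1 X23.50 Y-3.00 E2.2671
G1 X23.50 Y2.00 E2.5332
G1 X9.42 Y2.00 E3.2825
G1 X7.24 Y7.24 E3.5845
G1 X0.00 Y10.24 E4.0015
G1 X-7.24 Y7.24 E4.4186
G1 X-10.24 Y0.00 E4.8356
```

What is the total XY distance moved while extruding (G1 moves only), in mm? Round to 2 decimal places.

90.87 mm

Sum the Euclidean lengths of each G1 segment: total = 90.87 mm.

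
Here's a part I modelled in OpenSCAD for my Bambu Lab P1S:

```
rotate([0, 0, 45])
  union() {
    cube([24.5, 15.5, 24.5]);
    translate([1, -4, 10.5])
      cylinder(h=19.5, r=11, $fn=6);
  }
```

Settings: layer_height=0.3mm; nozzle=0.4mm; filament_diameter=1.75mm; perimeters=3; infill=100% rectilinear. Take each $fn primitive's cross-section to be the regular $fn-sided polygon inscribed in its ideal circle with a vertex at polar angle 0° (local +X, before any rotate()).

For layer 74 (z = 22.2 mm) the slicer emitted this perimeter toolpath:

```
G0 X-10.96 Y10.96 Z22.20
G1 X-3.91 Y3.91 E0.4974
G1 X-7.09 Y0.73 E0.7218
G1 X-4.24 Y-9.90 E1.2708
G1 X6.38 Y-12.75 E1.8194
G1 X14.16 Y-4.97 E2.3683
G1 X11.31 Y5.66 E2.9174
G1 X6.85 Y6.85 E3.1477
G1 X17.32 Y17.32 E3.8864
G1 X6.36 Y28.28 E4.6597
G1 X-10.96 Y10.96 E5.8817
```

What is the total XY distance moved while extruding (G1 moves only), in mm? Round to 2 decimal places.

117.89 mm

Sum the Euclidean lengths of each G1 segment: total = 117.89 mm.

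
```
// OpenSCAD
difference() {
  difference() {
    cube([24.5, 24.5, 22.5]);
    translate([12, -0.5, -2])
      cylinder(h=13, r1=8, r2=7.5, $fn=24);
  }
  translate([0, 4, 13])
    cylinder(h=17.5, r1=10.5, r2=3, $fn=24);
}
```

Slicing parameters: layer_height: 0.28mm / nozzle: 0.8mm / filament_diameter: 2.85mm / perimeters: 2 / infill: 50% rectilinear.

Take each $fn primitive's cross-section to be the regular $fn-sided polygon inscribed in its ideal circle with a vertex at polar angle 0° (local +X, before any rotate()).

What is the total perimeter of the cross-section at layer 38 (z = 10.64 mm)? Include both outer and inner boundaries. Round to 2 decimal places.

105.63 mm

At z = 10.64 mm: the 24.5×24.5 cube contributes its full rectangle (perimeter 98.00 mm); the cone at (12, -0.5) contributes a regular 24-gon of circumradius 7.514 (interpolated between r1=8 and r2=7.5 at t=0.972) (perimeter = 2·24·7.514·sin(180°/24) = 47.08 mm); Subtracting the remaining from the first: starting from the 24.5×24.5 cube, the cone at (12, -0.5) partially overlaps it — only the 80.19 mm² overlap (of its 175.35 mm²) is removed, clipping the outline — boundary = 105.63 mm; the cone at (0, 4) is not intersected at this z (z outside [13, 30.5]); Subtracting the remaining from the first: none of the subtracted shapes is present at this height, so the result so far is unchanged — boundary = 105.63 mm. Overall, the cross-section is a single solid region. Total boundary length (outer) = 105.63 mm.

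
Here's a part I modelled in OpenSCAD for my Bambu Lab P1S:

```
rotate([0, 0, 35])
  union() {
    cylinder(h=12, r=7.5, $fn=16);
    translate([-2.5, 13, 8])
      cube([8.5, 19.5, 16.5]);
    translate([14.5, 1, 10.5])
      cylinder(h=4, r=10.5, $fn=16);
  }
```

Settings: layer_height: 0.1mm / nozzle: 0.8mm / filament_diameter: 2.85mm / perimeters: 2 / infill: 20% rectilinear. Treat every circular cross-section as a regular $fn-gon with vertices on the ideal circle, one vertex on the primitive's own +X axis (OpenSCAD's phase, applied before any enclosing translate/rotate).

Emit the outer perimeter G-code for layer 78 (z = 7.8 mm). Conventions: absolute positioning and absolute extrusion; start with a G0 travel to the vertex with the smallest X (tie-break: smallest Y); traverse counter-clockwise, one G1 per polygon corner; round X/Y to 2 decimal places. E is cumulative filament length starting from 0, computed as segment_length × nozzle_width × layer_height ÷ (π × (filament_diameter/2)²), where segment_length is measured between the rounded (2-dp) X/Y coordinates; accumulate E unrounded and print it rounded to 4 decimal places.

At z = 7.8 mm: the cylinder: section is a regular 16-gon, circumradius r=7.5; the cube at (-2.5, 13) does not reach this height (z outside [8, 24.5]); the cylinder at (14.5, 1) does not reach this height (z outside [10.5, 14.5]); Taking the union: only the r=7.5 cylinder is present, so the union is just that shape — 1 connected region; (whole slice rotated 35° about Z — lengths, areas and connectivity unchanged). The outline is a single polygon with 16 vertices. Extrusion per mm of travel: 0.8 × 0.1 / (π × 1.425²) = 0.012540. Accumulating E over each segment gives final E = 0.5872.

G0 X-7.39 Y1.30 Z7.80
G1 X-7.32 Y-1.62 E0.0366
G1 X-6.14 Y-4.30 E0.0734
G1 X-4.03 Y-6.33 E0.1101
G1 X-1.30 Y-7.39 E0.1468
G1 X1.62 Y-7.32 E0.1834
G1 X4.30 Y-6.14 E0.2201
G1 X6.33 Y-4.03 E0.2569
G1 X7.39 Y-1.30 E0.2936
G1 X7.32 Y1.62 E0.3302
G1 X6.14 Y4.30 E0.3669
G1 X4.03 Y6.33 E0.4037
G1 X1.30 Y7.39 E0.4404
G1 X-1.62 Y7.32 E0.4770
G1 X-4.30 Y6.14 E0.5137
G1 X-6.33 Y4.03 E0.5504
G1 X-7.39 Y1.30 E0.5872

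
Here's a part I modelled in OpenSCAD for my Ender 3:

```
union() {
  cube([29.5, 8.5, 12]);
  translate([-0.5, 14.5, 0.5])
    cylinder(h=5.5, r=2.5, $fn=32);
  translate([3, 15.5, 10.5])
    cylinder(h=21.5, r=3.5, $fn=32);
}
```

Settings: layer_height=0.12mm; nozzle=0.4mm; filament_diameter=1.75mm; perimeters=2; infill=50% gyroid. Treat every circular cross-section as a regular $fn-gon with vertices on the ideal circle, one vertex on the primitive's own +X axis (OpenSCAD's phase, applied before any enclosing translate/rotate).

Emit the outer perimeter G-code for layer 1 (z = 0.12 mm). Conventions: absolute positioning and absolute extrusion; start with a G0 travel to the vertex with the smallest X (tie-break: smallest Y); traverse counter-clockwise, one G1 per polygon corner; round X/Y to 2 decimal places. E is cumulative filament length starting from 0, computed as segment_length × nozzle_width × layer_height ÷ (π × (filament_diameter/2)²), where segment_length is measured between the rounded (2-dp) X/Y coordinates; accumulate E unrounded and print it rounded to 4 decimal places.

G0 X0.00 Y0.00 Z0.12
G1 X29.50 Y0.00 E0.5887
G1 X29.50 Y8.50 E0.7583
G1 X0.00 Y8.50 E1.3470
G1 X0.00 Y0.00 E1.5167

At z = 0.12 mm: the cube (footprint 29.5×8.5) is included at this height; the cylinder at (-0.5, 14.5) is not intersected at this z (z outside [0.5, 6]); the cylinder at (3, 15.5) is not intersected at this z (z outside [10.5, 32]); Combining (union): only the 29.5×8.5 cube is present, so the union is just that shape — 1 connected region. The outline is a single polygon with 4 vertices. Extrusion per mm of travel: 0.4 × 0.12 / (π × 0.875²) = 0.019956. Accumulating E over each segment gives final E = 1.5167.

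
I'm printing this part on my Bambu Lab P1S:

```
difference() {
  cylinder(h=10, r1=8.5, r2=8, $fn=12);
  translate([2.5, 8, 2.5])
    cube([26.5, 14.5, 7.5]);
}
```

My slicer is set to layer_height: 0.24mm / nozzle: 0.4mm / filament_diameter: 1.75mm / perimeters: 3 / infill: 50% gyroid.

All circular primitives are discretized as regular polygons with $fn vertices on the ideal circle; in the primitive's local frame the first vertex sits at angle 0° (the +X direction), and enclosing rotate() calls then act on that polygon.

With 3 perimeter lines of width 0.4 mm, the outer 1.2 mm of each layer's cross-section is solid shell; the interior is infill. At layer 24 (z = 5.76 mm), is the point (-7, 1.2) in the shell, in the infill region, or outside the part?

At z = 5.76 mm: the cone contributes a regular 12-gon of circumradius 8.212 (interpolated between r1=8.5 and r2=8 at t=0.576); the cube at (2.5, 8) is present — its section is the full 26.5×14.5 rectangle; Taking the first minus the rest: starting from the cone, the 26.5×14.5 cube at (2.5, 8) misses the remaining region (no effect) — 1 connected region. Overall, the cross-section is a single solid region. The nearest boundary edge runs (-8.21, 0.00)→(-7.11, 4.11); distance from the point to it = 0.86 mm. The point is inside the cross-section, 0.86 mm from the nearest boundary — within the 1.2 mm shell band (3 × 0.4).

shell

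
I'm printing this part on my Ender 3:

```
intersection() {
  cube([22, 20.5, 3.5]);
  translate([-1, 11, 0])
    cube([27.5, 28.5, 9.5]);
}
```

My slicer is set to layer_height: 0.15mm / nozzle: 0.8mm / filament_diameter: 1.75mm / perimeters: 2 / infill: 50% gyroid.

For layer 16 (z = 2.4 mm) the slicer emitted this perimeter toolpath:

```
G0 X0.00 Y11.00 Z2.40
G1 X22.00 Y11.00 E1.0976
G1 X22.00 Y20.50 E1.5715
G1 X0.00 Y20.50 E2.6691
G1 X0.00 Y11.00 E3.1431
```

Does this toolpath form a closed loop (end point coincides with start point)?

Start point (G0): (0.00, 11.00). End point (last G1): the path returns to the start — closed.

yes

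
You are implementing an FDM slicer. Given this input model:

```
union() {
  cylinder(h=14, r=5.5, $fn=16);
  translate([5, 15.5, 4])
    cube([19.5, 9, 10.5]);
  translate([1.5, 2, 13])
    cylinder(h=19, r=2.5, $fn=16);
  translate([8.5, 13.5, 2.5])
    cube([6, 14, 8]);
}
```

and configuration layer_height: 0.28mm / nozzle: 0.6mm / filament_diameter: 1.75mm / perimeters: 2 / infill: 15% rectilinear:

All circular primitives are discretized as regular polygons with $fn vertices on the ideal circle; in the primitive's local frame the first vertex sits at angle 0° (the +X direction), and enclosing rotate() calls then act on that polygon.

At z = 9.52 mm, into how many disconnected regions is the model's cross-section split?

2

At z = 9.52 mm: the cylinder: section is a regular 16-gon, circumradius r=5.5; the cube at (5, 15.5) (footprint 19.5×9) is included at this height; the cylinder at (1.5, 2) does not reach this height (z outside [13, 32]); the cube at (8.5, 13.5) is present — its section is the full 6×14 rectangle; Merging all regions: the regions partially overlap (shared area 54.00 mm²), so overlapping operands fuse into one piece — 2 connected regions. The result has 2 disconnected regions.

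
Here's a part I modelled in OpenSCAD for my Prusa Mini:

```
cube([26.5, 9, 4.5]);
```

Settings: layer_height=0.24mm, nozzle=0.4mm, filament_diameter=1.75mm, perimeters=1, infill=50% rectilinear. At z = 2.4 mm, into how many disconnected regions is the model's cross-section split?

At z = 2.4 mm: the 26.5×9 cube contributes its full rectangle. The result has 1 disconnected region.

1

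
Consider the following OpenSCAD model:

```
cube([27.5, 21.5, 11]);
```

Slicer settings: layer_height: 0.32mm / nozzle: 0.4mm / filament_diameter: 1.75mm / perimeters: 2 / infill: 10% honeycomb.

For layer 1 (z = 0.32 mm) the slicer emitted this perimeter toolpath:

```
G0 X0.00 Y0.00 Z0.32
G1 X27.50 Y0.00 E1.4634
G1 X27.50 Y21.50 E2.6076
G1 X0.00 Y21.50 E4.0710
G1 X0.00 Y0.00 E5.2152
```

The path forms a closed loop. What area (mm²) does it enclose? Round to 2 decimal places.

Apply the shoelace formula to the sequence of (X, Y) vertices; enclosed area = 591.25 mm².

591.25 mm²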